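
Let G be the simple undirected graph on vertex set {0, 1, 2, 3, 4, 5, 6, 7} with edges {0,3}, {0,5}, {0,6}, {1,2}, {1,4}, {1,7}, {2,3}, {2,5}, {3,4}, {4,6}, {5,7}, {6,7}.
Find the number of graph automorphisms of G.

G is 3-regular and bipartite on 2^3 = 8 vertices with girth 4; it is the hypercube graph Q_3. The symmetry group of the 3-cube is the hyperoctahedral group B_3 = Z_2 ≀ S_3, of order 2^3·3! = 48.

48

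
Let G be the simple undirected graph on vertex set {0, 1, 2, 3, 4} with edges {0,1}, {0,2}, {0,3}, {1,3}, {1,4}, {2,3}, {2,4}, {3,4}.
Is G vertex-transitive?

Vertex 3 is the only vertex of degree 4, so every automorphism fixes it; G is not vertex-transitive.

No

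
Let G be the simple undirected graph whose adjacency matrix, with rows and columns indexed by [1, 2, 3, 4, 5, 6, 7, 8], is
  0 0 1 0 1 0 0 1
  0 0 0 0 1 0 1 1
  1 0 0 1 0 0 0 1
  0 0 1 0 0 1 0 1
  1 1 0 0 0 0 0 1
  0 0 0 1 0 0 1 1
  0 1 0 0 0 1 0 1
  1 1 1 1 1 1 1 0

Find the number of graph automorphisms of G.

Vertex 8 is the unique vertex of degree 7; the remaining 7 vertices each have degree 3 and induce a cycle, so G is the wheel on 8 vertices with hub 8. With the hub fixed, the remaining symmetry is that of the rim cycle C_7, giving the dihedral group D_7.

14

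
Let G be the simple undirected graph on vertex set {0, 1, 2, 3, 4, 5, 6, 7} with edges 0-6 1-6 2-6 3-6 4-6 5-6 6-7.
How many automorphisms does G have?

Vertex 6 has degree 7 and every other vertex has degree 1, so G is the star K_{1,7} with centre 6. The 7 leaves are pairwise interchangeable while the centre is fixed, giving Aut(G) = S_7.

5040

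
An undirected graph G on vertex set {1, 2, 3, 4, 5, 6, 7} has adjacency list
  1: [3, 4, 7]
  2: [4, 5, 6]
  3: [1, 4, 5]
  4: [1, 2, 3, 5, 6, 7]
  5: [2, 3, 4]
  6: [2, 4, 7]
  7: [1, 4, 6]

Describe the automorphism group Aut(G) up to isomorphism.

the dihedral group of order 12

Vertex 4 is the unique vertex of degree 6; the remaining 6 vertices each have degree 3 and induce a cycle, so G is the wheel on 7 vertices with hub 4. Every automorphism fixes the hub and acts on the rim 6-cycle, so Aut(G) ≅ Aut(C_6) = D_6 of order 12.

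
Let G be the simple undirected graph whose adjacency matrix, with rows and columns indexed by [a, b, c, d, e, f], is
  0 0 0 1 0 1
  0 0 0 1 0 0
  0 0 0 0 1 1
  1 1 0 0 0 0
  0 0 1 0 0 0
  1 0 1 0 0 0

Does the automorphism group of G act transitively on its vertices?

Automorphisms preserve degree, but G has vertices of degree 1 and vertices of degree 2; no automorphism maps one to the other, so G is not vertex-transitive.

No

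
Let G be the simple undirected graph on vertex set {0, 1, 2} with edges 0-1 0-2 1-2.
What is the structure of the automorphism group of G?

S_3

All 3 vertices are pairwise adjacent: G = K_3. Every bijection on the vertex set is an automorphism of K_3; hence Aut(K_3) ≅ S_3, order 6.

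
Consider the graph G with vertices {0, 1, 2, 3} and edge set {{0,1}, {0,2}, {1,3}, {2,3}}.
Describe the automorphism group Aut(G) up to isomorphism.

Every vertex has degree 2 and the graph is connected, so G is the 4-cycle C_4. The automorphisms of the 4-cycle are exactly the symmetries of a regular 4-gon: the dihedral group D_4, |D_4| = 8.

the dihedral group of order 8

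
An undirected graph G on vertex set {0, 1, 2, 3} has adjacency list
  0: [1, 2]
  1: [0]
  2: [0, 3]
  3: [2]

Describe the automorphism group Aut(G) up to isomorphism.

Z_2

The degree sequence is [2, 1, 2, 1]; the two degree-1 vertices 1 and 3 are the ends of a path, so G = P_4. A path has exactly one nontrivial symmetry — reversal — giving Aut(G) of order 2.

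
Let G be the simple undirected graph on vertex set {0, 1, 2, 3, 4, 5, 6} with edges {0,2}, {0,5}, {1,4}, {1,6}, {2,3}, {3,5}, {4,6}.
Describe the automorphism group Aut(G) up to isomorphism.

D_4 × D_3

G has two connected components, {0, 2, 3, 5} and {1, 4, 6}; each is 2-regular, so G = C_4 ⊔ C_3. No automorphism exchanges components of different sizes, hence Aut(G) is the direct product D_4 × D_3, order 48.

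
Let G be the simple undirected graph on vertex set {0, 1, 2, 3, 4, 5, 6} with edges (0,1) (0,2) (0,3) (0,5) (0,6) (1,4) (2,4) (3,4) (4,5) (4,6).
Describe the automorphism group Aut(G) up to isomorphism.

The vertices split by degree into {0, 4} (degree 5) and {1, 2, 3, 5, 6} (degree 2); every edge runs between the two parts, so G is the complete bipartite graph K_{2,5}. The parts have unequal sizes, so no automorphism swaps them; each part is permuted independently, giving S_2 × S_5 of order 2!·5! = 240.

S_2 × S_5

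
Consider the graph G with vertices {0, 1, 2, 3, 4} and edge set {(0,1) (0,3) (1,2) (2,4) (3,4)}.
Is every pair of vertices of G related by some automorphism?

Every vertex has degree 2 and the graph is connected, so G is the 5-cycle C_5. C_5 has 5 rotations and 5 reflections, so Aut(C_5) ≅ D_5 of order 10. Under this action every vertex can be carried to every other, so G is vertex-transitive.

Yes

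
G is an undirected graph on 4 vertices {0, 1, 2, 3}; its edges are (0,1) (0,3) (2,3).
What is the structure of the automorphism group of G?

Z_2

The degree sequence is [2, 1, 1, 2]; the two degree-1 vertices 1 and 2 are the ends of a path, so G = P_4. The only nontrivial automorphism of a path is the end-to-end reflection, so Aut(G) ≅ Z_2.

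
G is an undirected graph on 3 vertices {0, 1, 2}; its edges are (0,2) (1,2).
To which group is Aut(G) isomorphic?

The degree sequence is [1, 1, 2]; the two degree-1 vertices 0 and 1 are the ends of a path, so G = P_3. The only nontrivial automorphism of a path is the end-to-end reflection, so Aut(G) ≅ Z_2.

C_2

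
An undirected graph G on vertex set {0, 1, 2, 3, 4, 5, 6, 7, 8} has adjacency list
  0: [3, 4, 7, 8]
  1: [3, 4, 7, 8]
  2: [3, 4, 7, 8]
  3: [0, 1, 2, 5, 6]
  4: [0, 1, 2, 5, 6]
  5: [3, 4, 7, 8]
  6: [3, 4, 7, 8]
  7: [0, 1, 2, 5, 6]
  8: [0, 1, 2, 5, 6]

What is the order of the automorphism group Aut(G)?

2880

The vertices split by degree into {3, 4, 7, 8} (degree 5) and {0, 1, 2, 5, 6} (degree 4); every edge runs between the two parts, so G is the complete bipartite graph K_{4,5}. The parts have unequal sizes, so no automorphism swaps them; each part is permuted independently, giving S_5 × S_4 of order 5!·4! = 2880.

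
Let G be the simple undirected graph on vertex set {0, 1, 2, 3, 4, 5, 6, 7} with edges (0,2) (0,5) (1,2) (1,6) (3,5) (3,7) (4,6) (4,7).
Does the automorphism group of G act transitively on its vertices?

G is 2-regular and connected on 8 vertices, i.e. the cycle C_8. The automorphisms of the 8-cycle are exactly the symmetries of a regular 8-gon: the dihedral group D_8, |D_8| = 16. Under this action every vertex can be carried to every other, so G is vertex-transitive.

Yes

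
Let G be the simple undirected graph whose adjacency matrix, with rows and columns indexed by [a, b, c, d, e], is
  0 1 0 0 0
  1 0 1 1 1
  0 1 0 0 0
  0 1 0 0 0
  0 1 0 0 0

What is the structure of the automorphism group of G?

Vertex b has degree 4 and every other vertex has degree 1, so G is the star K_{1,4} with centre b. Any automorphism fixes the centre and permutes the 4 leaves freely, so Aut(G) ≅ S_4 of order 4! = 24.

S_4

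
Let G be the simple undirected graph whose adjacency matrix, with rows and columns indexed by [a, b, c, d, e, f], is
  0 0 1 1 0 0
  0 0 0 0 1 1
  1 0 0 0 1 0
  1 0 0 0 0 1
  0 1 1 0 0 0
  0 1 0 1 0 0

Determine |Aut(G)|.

G is 2-regular and connected on 6 vertices, i.e. the cycle C_6. The automorphisms of the 6-cycle are exactly the symmetries of a regular 6-gon: the dihedral group D_6, |D_6| = 12.

12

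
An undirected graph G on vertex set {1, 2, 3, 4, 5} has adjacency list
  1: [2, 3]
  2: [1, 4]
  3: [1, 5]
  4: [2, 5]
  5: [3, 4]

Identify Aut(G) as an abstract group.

the dihedral group of order 10

Every vertex has degree 2 and the graph is connected, so G is the 5-cycle C_5. The automorphisms of the 5-cycle are exactly the symmetries of a regular 5-gon: the dihedral group D_5, |D_5| = 10.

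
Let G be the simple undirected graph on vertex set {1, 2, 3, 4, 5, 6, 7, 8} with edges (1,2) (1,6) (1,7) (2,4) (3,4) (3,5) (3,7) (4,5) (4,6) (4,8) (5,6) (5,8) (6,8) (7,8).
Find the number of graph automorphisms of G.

1

The degree sequence is [3, 2, 3, 5, 4, 4, 3, 4]. Checking the degree-preserving permutations of the vertex set shows that none except the identity preserves every edge, so Aut(G) is trivial.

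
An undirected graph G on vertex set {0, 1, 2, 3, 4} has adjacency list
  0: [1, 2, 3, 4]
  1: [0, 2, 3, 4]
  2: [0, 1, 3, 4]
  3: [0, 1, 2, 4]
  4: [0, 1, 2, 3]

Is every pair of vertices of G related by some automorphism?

All 5 vertices are pairwise adjacent: G = K_5. Every bijection on the vertex set is an automorphism of K_5; hence Aut(K_5) ≅ S_5, order 120. Under this action every vertex can be carried to every other, so G is vertex-transitive.

Yes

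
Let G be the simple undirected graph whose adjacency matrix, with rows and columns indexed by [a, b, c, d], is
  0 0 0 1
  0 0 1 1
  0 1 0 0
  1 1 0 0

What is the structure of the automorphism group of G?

The degree sequence is [1, 2, 1, 2]; the two degree-1 vertices a and c are the ends of a path, so G = P_4. The only nontrivial automorphism of a path is the end-to-end reflection, so Aut(G) ≅ Z_2.

the cyclic group of order 2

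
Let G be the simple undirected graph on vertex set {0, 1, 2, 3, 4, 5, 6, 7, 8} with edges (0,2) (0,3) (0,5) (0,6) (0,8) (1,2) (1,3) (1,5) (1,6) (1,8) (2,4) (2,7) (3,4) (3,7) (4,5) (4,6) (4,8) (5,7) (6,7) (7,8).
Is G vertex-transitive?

No

Automorphisms preserve degree, but G has vertices of degree 4 and vertices of degree 5; no automorphism maps one to the other, so G is not vertex-transitive.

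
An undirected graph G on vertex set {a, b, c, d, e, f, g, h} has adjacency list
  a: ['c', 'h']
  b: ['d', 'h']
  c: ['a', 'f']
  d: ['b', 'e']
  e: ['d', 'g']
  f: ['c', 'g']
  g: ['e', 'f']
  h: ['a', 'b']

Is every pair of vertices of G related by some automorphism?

G is 2-regular and connected on 8 vertices, i.e. the cycle C_8. The automorphisms of the 8-cycle are exactly the symmetries of a regular 8-gon: the dihedral group D_8, |D_8| = 16. Under this action every vertex can be carried to every other, so G is vertex-transitive.

Yes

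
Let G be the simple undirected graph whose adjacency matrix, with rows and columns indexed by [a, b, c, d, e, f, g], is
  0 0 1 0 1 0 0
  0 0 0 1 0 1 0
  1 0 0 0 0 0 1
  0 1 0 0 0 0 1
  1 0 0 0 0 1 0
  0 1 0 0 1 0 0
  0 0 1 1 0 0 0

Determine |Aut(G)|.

G is 2-regular and connected on 7 vertices, i.e. the cycle C_7. C_7 has 7 rotations and 7 reflections, so Aut(C_7) ≅ D_7 of order 14.

14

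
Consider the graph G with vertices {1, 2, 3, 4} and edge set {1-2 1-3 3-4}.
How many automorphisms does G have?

2

The degree sequence is [2, 1, 2, 1]; the two degree-1 vertices 2 and 4 are the ends of a path, so G = P_4. A path has exactly one nontrivial symmetry — reversal — giving Aut(G) of order 2.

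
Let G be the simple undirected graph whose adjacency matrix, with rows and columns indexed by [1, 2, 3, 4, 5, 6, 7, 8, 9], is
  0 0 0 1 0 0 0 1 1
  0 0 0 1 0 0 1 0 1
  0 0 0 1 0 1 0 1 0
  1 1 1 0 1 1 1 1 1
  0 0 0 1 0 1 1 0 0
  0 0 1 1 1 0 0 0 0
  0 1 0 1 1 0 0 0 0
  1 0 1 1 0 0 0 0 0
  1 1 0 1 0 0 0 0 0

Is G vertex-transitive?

No

Vertex 4 is the only vertex of degree 8, so every automorphism fixes it; G is not vertex-transitive.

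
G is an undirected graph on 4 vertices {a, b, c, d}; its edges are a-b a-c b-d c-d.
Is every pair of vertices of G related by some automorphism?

Yes

G is 2-regular and connected on 4 vertices, i.e. the cycle C_4. C_4 has 4 rotations and 4 reflections, so Aut(C_4) ≅ D_4 of order 8. Under this action every vertex can be carried to every other, so G is vertex-transitive.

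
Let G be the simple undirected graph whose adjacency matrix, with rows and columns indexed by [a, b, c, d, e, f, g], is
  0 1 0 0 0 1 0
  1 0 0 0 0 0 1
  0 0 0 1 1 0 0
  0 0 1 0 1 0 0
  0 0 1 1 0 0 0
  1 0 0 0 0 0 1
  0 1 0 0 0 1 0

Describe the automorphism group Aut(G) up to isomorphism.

G has two connected components, {a, b, f, g} and {c, d, e}; each is 2-regular, so G = C_4 ⊔ C_3. The components are non-isomorphic (different sizes), so Aut(G) = Aut(C_4) × Aut(C_3) = D_4 × D_3 of order 8·6 = 48.

D_4 × D_3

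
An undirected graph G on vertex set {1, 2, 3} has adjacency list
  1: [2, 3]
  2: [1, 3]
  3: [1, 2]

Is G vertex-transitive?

Every vertex has degree 2, so G is the complete graph K_3. Every bijection on the vertex set is an automorphism of K_3; hence Aut(K_3) ≅ S_3, order 6. Under this action every vertex can be carried to every other, so G is vertex-transitive.

Yes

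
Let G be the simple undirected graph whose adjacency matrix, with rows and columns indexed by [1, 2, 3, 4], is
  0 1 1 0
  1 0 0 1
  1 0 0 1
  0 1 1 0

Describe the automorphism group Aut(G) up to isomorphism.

G is 2-regular and connected on 4 vertices, i.e. the cycle C_4. C_4 has 4 rotations and 4 reflections, so Aut(C_4) ≅ D_4 of order 8.

D_4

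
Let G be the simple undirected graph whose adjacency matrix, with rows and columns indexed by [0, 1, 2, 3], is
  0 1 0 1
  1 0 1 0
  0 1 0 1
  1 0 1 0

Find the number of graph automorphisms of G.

8

G is 2-regular and bipartite on 2^2 = 4 vertices with girth 4; it is the hypercube graph Q_2. The symmetry group of the 2-cube is the hyperoctahedral group B_2 = Z_2 ≀ S_2, of order 2^2·2! = 8.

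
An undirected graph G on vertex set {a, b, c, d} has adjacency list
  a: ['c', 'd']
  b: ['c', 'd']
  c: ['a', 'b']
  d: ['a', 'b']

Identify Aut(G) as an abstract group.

G is 2-regular and bipartite on 2^2 = 4 vertices with girth 4; it is the hypercube graph Q_2. Aut(Q_2) consists of the signed permutations of the 2 coordinate axes: 2! permutations times 2^2 sign flips, so |Aut| = 2^2·2! = 8.

the dihedral group of order 8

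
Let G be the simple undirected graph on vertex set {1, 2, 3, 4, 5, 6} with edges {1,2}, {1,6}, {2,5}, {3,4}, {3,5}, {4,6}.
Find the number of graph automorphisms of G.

Every vertex has degree 2 and the graph is connected, so G is the 6-cycle C_6. C_6 has 6 rotations and 6 reflections, so Aut(C_6) ≅ D_6 of order 12.

12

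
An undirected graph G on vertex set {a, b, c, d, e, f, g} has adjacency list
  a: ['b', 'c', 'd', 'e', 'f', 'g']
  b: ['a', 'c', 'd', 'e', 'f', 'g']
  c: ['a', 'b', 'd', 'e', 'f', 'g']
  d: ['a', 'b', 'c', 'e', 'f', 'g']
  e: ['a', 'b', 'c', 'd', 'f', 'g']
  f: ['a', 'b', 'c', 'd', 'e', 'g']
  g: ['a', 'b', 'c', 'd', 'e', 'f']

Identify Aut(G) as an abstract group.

S_7

All 7 vertices are pairwise adjacent: G = K_7. Every bijection on the vertex set is an automorphism of K_7; hence Aut(K_7) ≅ S_7, order 5040.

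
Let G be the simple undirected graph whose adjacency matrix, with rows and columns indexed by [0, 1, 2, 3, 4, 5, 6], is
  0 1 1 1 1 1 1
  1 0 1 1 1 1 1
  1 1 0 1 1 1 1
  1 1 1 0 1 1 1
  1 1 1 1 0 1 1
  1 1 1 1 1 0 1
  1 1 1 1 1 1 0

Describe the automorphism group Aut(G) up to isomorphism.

All 7 vertices are pairwise adjacent: G = K_7. Every bijection on the vertex set is an automorphism of K_7; hence Aut(K_7) ≅ S_7, order 5040.

the symmetric group on 7 letters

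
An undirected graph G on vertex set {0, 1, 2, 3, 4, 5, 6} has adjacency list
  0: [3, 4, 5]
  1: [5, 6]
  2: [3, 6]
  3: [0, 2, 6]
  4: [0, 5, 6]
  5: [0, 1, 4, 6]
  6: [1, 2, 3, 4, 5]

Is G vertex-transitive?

Vertex 5 is the only vertex of degree 4, so every automorphism fixes it; G is not vertex-transitive.

No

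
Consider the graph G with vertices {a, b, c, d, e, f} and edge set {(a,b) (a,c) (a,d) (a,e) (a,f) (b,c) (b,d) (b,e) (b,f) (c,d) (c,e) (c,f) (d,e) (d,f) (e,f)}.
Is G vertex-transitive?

Every vertex has degree 5, so G is the complete graph K_6. Any permutation of the 6 vertices preserves K_6, so Aut(K_6) = S_6 of order 6! = 720. Under this action every vertex can be carried to every other, so G is vertex-transitive.

Yes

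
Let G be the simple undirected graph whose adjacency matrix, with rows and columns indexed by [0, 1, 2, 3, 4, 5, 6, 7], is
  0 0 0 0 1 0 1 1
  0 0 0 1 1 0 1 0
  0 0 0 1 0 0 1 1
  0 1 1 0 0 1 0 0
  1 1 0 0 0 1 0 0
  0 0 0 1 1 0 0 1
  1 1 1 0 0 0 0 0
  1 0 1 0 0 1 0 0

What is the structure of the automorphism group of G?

G is 3-regular and bipartite on 2^3 = 8 vertices with girth 4; it is the hypercube graph Q_3. The symmetry group of the 3-cube is the hyperoctahedral group B_3 = Z_2 ≀ S_3, of order 2^3·3! = 48.

Z_2^3 ⋊ S_3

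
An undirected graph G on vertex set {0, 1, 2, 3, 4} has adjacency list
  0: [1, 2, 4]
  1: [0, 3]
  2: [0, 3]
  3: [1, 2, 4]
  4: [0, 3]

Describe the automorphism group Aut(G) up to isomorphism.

S_2 × S_3

The vertices split by degree into {0, 3} (degree 3) and {1, 2, 4} (degree 2); every edge runs between the two parts, so G is the complete bipartite graph K_{2,3}. The parts have unequal sizes, so no automorphism swaps them; each part is permuted independently, giving S_2 × S_3 of order 2!·3! = 12.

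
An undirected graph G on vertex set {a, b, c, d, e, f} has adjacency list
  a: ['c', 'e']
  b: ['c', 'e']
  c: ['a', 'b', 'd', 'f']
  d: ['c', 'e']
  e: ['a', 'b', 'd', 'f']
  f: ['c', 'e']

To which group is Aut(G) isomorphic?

S_4 × S_2

The vertices split by degree into {c, e} (degree 4) and {a, b, d, f} (degree 2); every edge runs between the two parts, so G is the complete bipartite graph K_{2,4}. The parts have unequal sizes, so no automorphism swaps them; each part is permuted independently, giving S_4 × S_2 of order 4!·2! = 48.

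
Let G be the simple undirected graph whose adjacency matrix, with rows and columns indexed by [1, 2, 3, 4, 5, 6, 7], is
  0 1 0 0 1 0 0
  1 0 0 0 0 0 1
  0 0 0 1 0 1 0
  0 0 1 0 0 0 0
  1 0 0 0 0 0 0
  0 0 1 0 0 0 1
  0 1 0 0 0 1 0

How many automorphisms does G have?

2

The degree sequence is [2, 2, 2, 1, 1, 2, 2]; the two degree-1 vertices 4 and 5 are the ends of a path, so G = P_7. The only nontrivial automorphism of a path is the end-to-end reflection, so Aut(G) ≅ Z_2.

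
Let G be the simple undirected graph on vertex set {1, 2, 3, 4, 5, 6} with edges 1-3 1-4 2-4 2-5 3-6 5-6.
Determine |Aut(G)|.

12

G is 2-regular and connected on 6 vertices, i.e. the cycle C_6. C_6 has 6 rotations and 6 reflections, so Aut(C_6) ≅ D_6 of order 12.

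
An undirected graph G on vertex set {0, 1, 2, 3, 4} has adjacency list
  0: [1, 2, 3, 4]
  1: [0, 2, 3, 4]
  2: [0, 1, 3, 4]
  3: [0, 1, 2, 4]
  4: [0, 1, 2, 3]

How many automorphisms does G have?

All 5 vertices are pairwise adjacent: G = K_5. Any permutation of the 5 vertices preserves K_5, so Aut(K_5) = S_5 of order 5! = 120.

120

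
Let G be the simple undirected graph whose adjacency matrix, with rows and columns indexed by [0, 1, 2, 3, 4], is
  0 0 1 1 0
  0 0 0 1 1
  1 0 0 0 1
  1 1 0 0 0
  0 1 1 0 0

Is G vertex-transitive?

Every vertex has degree 2 and the graph is connected, so G is the 5-cycle C_5. C_5 has 5 rotations and 5 reflections, so Aut(C_5) ≅ D_5 of order 10. This group acts transitively on the 5 vertices.

Yes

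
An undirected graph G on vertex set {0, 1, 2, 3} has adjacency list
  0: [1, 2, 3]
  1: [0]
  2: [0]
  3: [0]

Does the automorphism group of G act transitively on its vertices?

No

Vertex 0 is the only vertex of degree 3, so every automorphism fixes it; G is not vertex-transitive.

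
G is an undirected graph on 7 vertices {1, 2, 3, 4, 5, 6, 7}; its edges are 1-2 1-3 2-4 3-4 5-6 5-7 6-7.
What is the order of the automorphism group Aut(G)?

G has two connected components, {1, 2, 3, 4} and {5, 6, 7}; each is 2-regular, so G = C_4 ⊔ C_3. The components are non-isomorphic (different sizes), so Aut(G) = Aut(C_4) × Aut(C_3) = D_4 × D_3 of order 8·6 = 48.

48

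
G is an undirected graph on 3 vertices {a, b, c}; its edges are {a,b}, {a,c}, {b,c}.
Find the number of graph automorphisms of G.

6

All 3 vertices are pairwise adjacent: G = K_3. Every bijection on the vertex set is an automorphism of K_3; hence Aut(K_3) ≅ S_3, order 6.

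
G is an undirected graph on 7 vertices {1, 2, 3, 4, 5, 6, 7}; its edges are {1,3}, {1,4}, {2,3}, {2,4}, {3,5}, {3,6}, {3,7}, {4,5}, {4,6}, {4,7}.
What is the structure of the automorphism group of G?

The vertices split by degree into {3, 4} (degree 5) and {1, 2, 5, 6, 7} (degree 2); every edge runs between the two parts, so G is the complete bipartite graph K_{2,5}. The parts have unequal sizes, so no automorphism swaps them; each part is permuted independently, giving S_2 × S_5 of order 2!·5! = 240.

S_2 × S_5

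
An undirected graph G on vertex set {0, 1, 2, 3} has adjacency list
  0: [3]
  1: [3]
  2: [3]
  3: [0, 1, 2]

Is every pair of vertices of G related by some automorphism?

No

Vertex 3 is the only vertex of degree 3, so every automorphism fixes it; G is not vertex-transitive.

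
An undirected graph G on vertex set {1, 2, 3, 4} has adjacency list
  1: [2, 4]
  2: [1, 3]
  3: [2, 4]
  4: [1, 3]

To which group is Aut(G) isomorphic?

S_2 ≀ Z_2

G is 2-regular and bipartite with parts {2, 4} and {1, 3} (each part is independent and every cross-pair is an edge), so G = K_{2,2}. Each part can be permuted independently (S_2 × S_2) and the two equal-size parts can also be swapped, giving (S_2 × S_2) ⋊ Z_2 of order 2·(2!)² = 8.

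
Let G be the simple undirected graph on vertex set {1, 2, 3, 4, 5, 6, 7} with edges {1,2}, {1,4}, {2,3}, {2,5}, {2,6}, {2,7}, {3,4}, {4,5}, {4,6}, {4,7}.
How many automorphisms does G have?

The vertices split by degree into {2, 4} (degree 5) and {1, 3, 5, 6, 7} (degree 2); every edge runs between the two parts, so G is the complete bipartite graph K_{2,5}. The parts have unequal sizes, so no automorphism swaps them; each part is permuted independently, giving S_2 × S_5 of order 2!·5! = 240.

240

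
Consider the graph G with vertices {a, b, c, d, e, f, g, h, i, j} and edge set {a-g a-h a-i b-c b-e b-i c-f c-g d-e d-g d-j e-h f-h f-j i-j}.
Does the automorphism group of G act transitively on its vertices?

G is 3-regular on 10 vertices with no triangles and no 4-cycles (girth 5): this is the Petersen graph. It is a classical fact that the Petersen graph has automorphism group S_5 (order 120), arising from its description as the Kneser graph K(5,2). This group acts transitively on the 10 vertices.

Yes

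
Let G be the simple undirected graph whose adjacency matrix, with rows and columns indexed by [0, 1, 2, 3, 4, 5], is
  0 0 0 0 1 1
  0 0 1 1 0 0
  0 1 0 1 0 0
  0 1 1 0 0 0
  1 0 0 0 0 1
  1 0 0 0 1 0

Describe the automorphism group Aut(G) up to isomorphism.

D_3 ≀ Z_2

G has two connected components, {0, 4, 5} and {1, 2, 3}; each is 2-regular, so G = C_3 ⊔ C_3. Aut of a disjoint union of two copies of C_3 is the wreath product D_3 ≀ Z_2, of order 2·6² = 72.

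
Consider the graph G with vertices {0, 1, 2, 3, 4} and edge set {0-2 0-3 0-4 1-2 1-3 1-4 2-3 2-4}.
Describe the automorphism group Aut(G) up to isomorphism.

Vertex 2 is the unique vertex of degree 4; the remaining 4 vertices each have degree 3 and induce a cycle, so G is the wheel on 5 vertices with hub 2. With the hub fixed, the remaining symmetry is that of the rim cycle C_4, giving the dihedral group D_4.

the dihedral group of order 8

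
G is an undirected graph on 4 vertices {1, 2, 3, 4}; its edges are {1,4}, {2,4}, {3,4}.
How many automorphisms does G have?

6

Vertex 4 has degree 3 and every other vertex has degree 1, so G is the star K_{1,3} with centre 4. The 3 leaves are pairwise interchangeable while the centre is fixed, giving Aut(G) = S_3.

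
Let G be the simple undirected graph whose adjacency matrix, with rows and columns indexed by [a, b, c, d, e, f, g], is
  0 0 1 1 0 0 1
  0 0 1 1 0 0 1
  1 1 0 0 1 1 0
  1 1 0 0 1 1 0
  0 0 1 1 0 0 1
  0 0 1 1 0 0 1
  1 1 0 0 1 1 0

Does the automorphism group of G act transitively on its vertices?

No

Automorphisms preserve degree, but G has vertices of degree 3 and vertices of degree 4; no automorphism maps one to the other, so G is not vertex-transitive.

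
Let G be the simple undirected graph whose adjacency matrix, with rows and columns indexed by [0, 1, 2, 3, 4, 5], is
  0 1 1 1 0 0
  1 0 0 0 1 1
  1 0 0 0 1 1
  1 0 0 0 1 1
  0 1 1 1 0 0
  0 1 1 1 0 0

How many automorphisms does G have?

G is 3-regular and bipartite with parts {1, 2, 3} and {0, 4, 5} (each part is independent and every cross-pair is an edge), so G = K_{3,3}. Each part can be permuted independently (S_3 × S_3) and the two equal-size parts can also be swapped, giving (S_3 × S_3) ⋊ Z_2 of order 2·(3!)² = 72.

72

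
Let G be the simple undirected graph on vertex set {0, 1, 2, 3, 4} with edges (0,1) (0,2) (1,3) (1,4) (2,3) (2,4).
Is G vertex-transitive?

Automorphisms preserve degree, but G has vertices of degree 2 and vertices of degree 3; no automorphism maps one to the other, so G is not vertex-transitive.

No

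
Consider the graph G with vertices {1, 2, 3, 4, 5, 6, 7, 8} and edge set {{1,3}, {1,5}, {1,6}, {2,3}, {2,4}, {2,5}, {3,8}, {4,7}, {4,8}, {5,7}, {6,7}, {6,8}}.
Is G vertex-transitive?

G is 3-regular and bipartite on 2^3 = 8 vertices with girth 4; it is the hypercube graph Q_3. Aut(Q_3) consists of the signed permutations of the 3 coordinate axes: 3! permutations times 2^3 sign flips, so |Aut| = 2^3·3! = 48. This group acts transitively on the 8 vertices.

Yes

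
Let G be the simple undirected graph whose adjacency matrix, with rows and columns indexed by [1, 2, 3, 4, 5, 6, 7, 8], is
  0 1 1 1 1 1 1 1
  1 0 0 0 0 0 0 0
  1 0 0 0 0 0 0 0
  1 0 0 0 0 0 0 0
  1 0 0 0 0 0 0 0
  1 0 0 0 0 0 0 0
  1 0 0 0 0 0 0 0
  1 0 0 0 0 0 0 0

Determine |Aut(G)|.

Vertex 1 has degree 7 and every other vertex has degree 1, so G is the star K_{1,7} with centre 1. Any automorphism fixes the centre and permutes the 7 leaves freely, so Aut(G) ≅ S_7 of order 7! = 5040.

5040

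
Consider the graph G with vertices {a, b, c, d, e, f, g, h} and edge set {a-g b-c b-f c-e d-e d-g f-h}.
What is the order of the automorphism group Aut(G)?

The degree sequence is [1, 2, 2, 2, 2, 2, 2, 1]; the two degree-1 vertices a and h are the ends of a path, so G = P_8. A path has exactly one nontrivial symmetry — reversal — giving Aut(G) of order 2.

2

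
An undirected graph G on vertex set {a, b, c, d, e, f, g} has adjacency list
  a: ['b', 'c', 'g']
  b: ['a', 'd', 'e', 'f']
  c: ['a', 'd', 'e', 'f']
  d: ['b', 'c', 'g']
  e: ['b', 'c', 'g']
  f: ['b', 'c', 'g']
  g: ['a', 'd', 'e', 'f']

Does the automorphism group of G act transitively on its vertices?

Automorphisms preserve degree, but G has vertices of degree 3 and vertices of degree 4; no automorphism maps one to the other, so G is not vertex-transitive.

No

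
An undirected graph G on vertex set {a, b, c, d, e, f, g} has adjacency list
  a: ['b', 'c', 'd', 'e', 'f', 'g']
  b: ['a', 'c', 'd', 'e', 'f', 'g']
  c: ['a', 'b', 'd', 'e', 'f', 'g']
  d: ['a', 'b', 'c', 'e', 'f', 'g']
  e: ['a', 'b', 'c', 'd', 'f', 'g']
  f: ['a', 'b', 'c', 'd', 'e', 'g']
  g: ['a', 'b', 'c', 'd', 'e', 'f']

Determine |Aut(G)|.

5040

Every vertex has degree 6, so G is the complete graph K_7. Any permutation of the 7 vertices preserves K_7, so Aut(K_7) = S_7 of order 7! = 5040.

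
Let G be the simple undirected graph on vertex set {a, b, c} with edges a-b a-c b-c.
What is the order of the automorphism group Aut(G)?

6

All 3 vertices are pairwise adjacent: G = K_3. Any permutation of the 3 vertices preserves K_3, so Aut(K_3) = S_3 of order 3! = 6.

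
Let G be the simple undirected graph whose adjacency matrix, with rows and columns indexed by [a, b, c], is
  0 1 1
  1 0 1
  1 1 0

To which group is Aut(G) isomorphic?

S_3

Every vertex has degree 2, so G is the complete graph K_3. Every bijection on the vertex set is an automorphism of K_3; hence Aut(K_3) ≅ S_3, order 6.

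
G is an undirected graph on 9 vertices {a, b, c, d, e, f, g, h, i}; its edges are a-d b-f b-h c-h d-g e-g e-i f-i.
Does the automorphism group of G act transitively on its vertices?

No

Automorphisms preserve degree, but G has vertices of degree 1 and vertices of degree 2; no automorphism maps one to the other, so G is not vertex-transitive.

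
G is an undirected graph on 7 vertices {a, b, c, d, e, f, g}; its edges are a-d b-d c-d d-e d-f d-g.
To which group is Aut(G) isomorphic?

Vertex d has degree 6 and every other vertex has degree 1, so G is the star K_{1,6} with centre d. Any automorphism fixes the centre and permutes the 6 leaves freely, so Aut(G) ≅ S_6 of order 6! = 720.

the symmetric group on 6 letters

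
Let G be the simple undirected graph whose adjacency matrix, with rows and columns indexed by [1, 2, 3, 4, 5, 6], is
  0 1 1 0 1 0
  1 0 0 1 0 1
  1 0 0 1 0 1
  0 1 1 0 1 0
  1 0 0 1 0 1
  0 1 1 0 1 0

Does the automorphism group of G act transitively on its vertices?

G is 3-regular and bipartite with parts {1, 4, 6} and {2, 3, 5} (each part is independent and every cross-pair is an edge), so G = K_{3,3}. Aut(K_{3,3}) is the wreath product S_3 ≀ Z_2: permute within each part, then optionally swap the parts; |Aut| = 2·(3!)² = 72. This group acts transitively on the 6 vertices.

Yes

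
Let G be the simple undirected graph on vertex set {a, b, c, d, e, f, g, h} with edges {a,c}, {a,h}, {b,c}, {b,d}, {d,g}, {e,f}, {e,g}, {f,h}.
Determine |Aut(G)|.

Every vertex has degree 2 and the graph is connected, so G is the 8-cycle C_8. C_8 has 8 rotations and 8 reflections, so Aut(C_8) ≅ D_8 of order 16.

16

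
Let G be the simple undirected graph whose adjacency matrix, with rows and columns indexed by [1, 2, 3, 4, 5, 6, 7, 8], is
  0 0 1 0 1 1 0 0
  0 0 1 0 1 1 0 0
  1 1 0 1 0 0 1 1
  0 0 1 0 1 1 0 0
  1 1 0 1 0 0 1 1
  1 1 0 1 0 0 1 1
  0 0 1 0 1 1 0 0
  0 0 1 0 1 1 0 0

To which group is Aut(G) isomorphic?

The vertices split by degree into {3, 5, 6} (degree 5) and {1, 2, 4, 7, 8} (degree 3); every edge runs between the two parts, so G is the complete bipartite graph K_{3,5}. The parts have unequal sizes, so no automorphism swaps them; each part is permuted independently, giving S_3 × S_5 of order 3!·5! = 720.

S_3 × S_5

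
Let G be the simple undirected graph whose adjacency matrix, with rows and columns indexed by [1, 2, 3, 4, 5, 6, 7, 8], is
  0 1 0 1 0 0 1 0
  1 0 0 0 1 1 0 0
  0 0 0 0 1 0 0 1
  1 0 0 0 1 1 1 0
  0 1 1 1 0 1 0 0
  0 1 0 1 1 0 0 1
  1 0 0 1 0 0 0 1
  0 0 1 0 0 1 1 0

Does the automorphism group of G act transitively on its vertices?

No

Vertex 3 is the only vertex of degree 2, so every automorphism fixes it; G is not vertex-transitive.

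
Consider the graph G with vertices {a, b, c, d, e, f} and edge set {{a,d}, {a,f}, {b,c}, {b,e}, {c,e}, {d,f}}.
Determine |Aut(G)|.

G has two connected components, {a, d, f} and {b, c, e}; each is 2-regular, so G = C_3 ⊔ C_3. Aut of a disjoint union of two copies of C_3 is the wreath product D_3 ≀ Z_2, of order 2·6² = 72.

72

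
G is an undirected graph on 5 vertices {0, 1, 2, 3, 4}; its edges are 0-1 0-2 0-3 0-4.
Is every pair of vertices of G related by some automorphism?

No

Vertex 0 is the only vertex of degree 4, so every automorphism fixes it; G is not vertex-transitive.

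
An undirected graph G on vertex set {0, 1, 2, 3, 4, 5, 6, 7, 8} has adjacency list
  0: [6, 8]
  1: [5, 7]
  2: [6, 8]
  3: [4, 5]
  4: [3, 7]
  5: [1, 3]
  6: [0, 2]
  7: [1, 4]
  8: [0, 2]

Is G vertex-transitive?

G has two connected components, {1, 3, 4, 5, 7} and {0, 2, 6, 8}; each is 2-regular, so G = C_5 ⊔ C_4. The orbit of 0 under Aut(G) is {0, 2, 6, 8}, which does not contain 1, so G is not vertex-transitive.

No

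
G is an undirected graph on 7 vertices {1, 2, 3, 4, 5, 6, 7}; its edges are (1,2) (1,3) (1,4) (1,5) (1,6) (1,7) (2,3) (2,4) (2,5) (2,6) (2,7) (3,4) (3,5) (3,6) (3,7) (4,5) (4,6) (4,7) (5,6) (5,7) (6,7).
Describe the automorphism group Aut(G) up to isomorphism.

S_7

Every vertex has degree 6, so G is the complete graph K_7. Every bijection on the vertex set is an automorphism of K_7; hence Aut(K_7) ≅ S_7, order 5040.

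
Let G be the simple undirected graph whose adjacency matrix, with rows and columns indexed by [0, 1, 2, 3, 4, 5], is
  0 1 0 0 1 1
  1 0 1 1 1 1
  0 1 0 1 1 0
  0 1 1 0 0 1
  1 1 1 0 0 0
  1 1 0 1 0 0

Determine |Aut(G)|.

10

Vertex 1 is the unique vertex of degree 5; the remaining 5 vertices each have degree 3 and induce a cycle, so G is the wheel on 6 vertices with hub 1. Every automorphism fixes the hub and acts on the rim 5-cycle, so Aut(G) ≅ Aut(C_5) = D_5 of order 10.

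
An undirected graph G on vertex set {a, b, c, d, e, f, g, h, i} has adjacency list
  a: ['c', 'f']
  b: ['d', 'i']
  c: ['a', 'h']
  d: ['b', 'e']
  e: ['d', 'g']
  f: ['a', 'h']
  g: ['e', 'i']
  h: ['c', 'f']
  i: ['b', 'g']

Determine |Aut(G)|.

80

G has two connected components, {b, d, e, g, i} and {a, c, f, h}; each is 2-regular, so G = C_5 ⊔ C_4. No automorphism exchanges components of different sizes, hence Aut(G) is the direct product D_4 × D_5, order 80.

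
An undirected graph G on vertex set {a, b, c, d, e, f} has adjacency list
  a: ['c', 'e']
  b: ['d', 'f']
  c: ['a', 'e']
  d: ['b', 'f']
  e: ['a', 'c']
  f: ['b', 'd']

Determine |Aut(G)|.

G has two connected components, {b, d, f} and {a, c, e}; each is 2-regular, so G = C_3 ⊔ C_3. With two isomorphic components, Aut(G) = Aut(C_3) ≀ S_2 = (D_3 × D_3) ⋊ Z_2: permute each cycle by D_3, then optionally swap the two cycles. Order 2·(2·3)² = 72.

72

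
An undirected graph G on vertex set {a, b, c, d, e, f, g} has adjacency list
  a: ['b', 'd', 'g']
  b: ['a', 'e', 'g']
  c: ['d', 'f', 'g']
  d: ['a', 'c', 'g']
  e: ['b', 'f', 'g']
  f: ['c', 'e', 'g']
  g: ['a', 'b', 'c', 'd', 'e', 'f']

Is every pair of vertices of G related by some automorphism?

Vertex g is the only vertex of degree 6, so every automorphism fixes it; G is not vertex-transitive.

No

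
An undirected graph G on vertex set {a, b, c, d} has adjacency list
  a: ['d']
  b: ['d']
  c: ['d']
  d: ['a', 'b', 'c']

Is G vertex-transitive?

Vertex d is the only vertex of degree 3, so every automorphism fixes it; G is not vertex-transitive.

No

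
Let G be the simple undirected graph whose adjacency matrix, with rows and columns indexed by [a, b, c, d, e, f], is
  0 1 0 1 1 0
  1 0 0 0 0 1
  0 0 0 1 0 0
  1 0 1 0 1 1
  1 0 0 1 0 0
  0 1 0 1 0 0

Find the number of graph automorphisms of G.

1

Degrees alone do not determine every vertex (e.g. b and e both have degree 2), but their neighbour-degree multisets differ: N(b) has degrees [2, 3] while N(e) has degrees [3, 4]. Repeating this refinement separates all vertices, so the only automorphism is the identity.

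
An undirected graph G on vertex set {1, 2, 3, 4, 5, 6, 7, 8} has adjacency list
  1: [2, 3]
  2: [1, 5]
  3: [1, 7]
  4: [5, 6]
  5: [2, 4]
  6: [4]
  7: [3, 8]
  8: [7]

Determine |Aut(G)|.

2

The degree sequence is [2, 2, 2, 2, 2, 1, 2, 1]; the two degree-1 vertices 6 and 8 are the ends of a path, so G = P_8. A path has exactly one nontrivial symmetry — reversal — giving Aut(G) of order 2.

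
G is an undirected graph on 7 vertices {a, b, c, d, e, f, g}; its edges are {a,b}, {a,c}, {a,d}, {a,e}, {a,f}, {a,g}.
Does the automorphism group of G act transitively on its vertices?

Vertex a is the only vertex of degree 6, so every automorphism fixes it; G is not vertex-transitive.

No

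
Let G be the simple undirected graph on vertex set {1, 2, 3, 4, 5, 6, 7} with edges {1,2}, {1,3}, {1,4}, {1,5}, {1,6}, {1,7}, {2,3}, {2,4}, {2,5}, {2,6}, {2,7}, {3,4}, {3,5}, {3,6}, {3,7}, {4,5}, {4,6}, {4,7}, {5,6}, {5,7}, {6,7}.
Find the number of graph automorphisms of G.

5040

All 7 vertices are pairwise adjacent: G = K_7. Any permutation of the 7 vertices preserves K_7, so Aut(K_7) = S_7 of order 7! = 5040.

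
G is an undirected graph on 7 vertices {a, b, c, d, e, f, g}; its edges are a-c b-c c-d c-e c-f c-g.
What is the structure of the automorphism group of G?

Vertex c has degree 6 and every other vertex has degree 1, so G is the star K_{1,6} with centre c. Any automorphism fixes the centre and permutes the 6 leaves freely, so Aut(G) ≅ S_6 of order 6! = 720.

S_6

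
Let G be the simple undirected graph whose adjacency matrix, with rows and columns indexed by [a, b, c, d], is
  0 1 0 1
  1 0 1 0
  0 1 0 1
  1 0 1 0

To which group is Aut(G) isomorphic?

the dihedral group of order 8

G is 2-regular and bipartite on 2^2 = 4 vertices with girth 4; it is the hypercube graph Q_2. The symmetry group of the 2-cube is the hyperoctahedral group B_2 = Z_2 ≀ S_2, of order 2^2·2! = 8.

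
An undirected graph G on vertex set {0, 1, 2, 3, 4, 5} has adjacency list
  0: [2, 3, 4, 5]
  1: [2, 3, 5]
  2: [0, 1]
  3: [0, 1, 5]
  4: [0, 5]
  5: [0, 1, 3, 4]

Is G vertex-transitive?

No

Automorphisms preserve degree, but G has vertices of degree 2 and vertices of degree 4; no automorphism maps one to the other, so G is not vertex-transitive.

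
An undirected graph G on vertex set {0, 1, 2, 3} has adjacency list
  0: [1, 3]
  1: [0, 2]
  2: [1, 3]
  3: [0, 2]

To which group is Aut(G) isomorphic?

Z_2^2 ⋊ S_2

G is 2-regular and bipartite on 2^2 = 4 vertices with girth 4; it is the hypercube graph Q_2. The symmetry group of the 2-cube is the hyperoctahedral group B_2 = Z_2 ≀ S_2, of order 2^2·2! = 8.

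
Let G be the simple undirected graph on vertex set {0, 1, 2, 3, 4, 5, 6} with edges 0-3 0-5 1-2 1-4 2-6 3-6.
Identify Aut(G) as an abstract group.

the cyclic group of order 2

The degree sequence is [2, 2, 2, 2, 1, 1, 2]; the two degree-1 vertices 4 and 5 are the ends of a path, so G = P_7. The only nontrivial automorphism of a path is the end-to-end reflection, so Aut(G) ≅ Z_2.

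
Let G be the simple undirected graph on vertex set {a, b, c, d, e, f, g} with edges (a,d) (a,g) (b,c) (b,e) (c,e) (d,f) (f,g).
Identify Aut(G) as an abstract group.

D_3 × D_4

G has two connected components, {a, d, f, g} and {b, c, e}; each is 2-regular, so G = C_4 ⊔ C_3. The components are non-isomorphic (different sizes), so Aut(G) = Aut(C_3) × Aut(C_4) = D_3 × D_4 of order 6·8 = 48.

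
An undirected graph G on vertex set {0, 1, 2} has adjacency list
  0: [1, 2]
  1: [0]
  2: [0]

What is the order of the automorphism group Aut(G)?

2

The degree sequence is [2, 1, 1]; the two degree-1 vertices 1 and 2 are the ends of a path, so G = P_3. A path has exactly one nontrivial symmetry — reversal — giving Aut(G) of order 2.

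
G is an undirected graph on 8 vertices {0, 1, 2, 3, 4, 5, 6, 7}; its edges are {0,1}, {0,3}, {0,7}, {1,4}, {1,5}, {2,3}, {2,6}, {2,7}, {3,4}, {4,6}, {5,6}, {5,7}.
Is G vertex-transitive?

G is 3-regular and bipartite on 2^3 = 8 vertices with girth 4; it is the hypercube graph Q_3. Aut(Q_3) consists of the signed permutations of the 3 coordinate axes: 3! permutations times 2^3 sign flips, so |Aut| = 2^3·3! = 48. Under this action every vertex can be carried to every other, so G is vertex-transitive.

Yes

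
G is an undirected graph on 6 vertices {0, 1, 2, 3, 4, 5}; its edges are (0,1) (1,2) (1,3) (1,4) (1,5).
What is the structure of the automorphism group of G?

S_5

Vertex 1 has degree 5 and every other vertex has degree 1, so G is the star K_{1,5} with centre 1. The 5 leaves are pairwise interchangeable while the centre is fixed, giving Aut(G) = S_5.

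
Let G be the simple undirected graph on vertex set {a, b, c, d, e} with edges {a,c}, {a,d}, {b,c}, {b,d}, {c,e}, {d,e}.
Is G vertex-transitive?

No

Automorphisms preserve degree, but G has vertices of degree 2 and vertices of degree 3; no automorphism maps one to the other, so G is not vertex-transitive.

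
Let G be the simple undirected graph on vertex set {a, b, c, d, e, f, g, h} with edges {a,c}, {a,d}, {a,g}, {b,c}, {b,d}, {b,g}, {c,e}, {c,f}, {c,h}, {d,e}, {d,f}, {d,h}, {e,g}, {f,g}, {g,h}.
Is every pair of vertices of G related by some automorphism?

Automorphisms preserve degree, but G has vertices of degree 3 and vertices of degree 5; no automorphism maps one to the other, so G is not vertex-transitive.

No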